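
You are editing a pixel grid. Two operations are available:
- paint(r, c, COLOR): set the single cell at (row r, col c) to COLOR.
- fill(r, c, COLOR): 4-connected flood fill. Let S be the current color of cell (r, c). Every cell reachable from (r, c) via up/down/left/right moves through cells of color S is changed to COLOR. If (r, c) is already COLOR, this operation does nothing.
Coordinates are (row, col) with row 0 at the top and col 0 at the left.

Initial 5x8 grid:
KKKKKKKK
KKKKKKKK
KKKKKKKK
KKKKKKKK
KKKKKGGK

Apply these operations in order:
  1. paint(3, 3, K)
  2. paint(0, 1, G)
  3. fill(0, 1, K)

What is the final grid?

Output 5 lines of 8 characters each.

After op 1 paint(3,3,K):
KKKKKKKK
KKKKKKKK
KKKKKKKK
KKKKKKKK
KKKKKGGK
After op 2 paint(0,1,G):
KGKKKKKK
KKKKKKKK
KKKKKKKK
KKKKKKKK
KKKKKGGK
After op 3 fill(0,1,K) [1 cells changed]:
KKKKKKKK
KKKKKKKK
KKKKKKKK
KKKKKKKK
KKKKKGGK

Answer: KKKKKKKK
KKKKKKKK
KKKKKKKK
KKKKKKKK
KKKKKGGK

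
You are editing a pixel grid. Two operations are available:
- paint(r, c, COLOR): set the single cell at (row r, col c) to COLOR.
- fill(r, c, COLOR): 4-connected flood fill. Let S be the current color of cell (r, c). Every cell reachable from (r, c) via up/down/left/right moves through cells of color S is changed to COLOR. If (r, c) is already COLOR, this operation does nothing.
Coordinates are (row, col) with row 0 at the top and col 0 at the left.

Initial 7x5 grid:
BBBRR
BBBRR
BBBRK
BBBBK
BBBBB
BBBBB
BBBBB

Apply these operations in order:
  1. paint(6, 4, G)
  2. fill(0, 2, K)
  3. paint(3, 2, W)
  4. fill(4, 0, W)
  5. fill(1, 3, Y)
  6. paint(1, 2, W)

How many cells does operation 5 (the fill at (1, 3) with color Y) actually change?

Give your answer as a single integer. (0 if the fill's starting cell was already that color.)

After op 1 paint(6,4,G):
BBBRR
BBBRR
BBBRK
BBBBK
BBBBB
BBBBB
BBBBG
After op 2 fill(0,2,K) [27 cells changed]:
KKKRR
KKKRR
KKKRK
KKKKK
KKKKK
KKKKK
KKKKG
After op 3 paint(3,2,W):
KKKRR
KKKRR
KKKRK
KKWKK
KKKKK
KKKKK
KKKKG
After op 4 fill(4,0,W) [28 cells changed]:
WWWRR
WWWRR
WWWRW
WWWWW
WWWWW
WWWWW
WWWWG
After op 5 fill(1,3,Y) [5 cells changed]:
WWWYY
WWWYY
WWWYW
WWWWW
WWWWW
WWWWW
WWWWG

Answer: 5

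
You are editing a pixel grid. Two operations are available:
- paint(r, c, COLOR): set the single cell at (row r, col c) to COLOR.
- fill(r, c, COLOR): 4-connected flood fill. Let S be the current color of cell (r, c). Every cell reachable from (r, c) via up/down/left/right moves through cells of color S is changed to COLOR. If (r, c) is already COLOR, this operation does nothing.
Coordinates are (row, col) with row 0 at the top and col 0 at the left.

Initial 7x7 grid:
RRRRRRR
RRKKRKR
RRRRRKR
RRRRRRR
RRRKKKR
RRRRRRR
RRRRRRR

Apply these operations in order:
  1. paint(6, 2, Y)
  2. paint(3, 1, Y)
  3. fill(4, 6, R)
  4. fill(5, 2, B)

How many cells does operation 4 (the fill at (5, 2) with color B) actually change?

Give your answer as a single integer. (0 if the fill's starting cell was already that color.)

Answer: 40

Derivation:
After op 1 paint(6,2,Y):
RRRRRRR
RRKKRKR
RRRRRKR
RRRRRRR
RRRKKKR
RRRRRRR
RRYRRRR
After op 2 paint(3,1,Y):
RRRRRRR
RRKKRKR
RRRRRKR
RYRRRRR
RRRKKKR
RRRRRRR
RRYRRRR
After op 3 fill(4,6,R) [0 cells changed]:
RRRRRRR
RRKKRKR
RRRRRKR
RYRRRRR
RRRKKKR
RRRRRRR
RRYRRRR
After op 4 fill(5,2,B) [40 cells changed]:
BBBBBBB
BBKKBKB
BBBBBKB
BYBBBBB
BBBKKKB
BBBBBBB
BBYBBBB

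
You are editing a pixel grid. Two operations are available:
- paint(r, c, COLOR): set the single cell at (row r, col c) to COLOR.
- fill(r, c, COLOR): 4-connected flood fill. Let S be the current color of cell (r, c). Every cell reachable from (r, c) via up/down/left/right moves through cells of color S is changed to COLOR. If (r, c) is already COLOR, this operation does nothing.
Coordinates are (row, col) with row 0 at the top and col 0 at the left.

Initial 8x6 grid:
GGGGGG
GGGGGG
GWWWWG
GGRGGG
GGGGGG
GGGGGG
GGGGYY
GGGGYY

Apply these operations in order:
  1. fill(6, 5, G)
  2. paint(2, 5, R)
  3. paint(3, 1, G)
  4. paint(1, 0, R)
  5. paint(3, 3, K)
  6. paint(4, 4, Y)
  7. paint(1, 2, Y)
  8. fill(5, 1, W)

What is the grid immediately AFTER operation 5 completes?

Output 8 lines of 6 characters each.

After op 1 fill(6,5,G) [4 cells changed]:
GGGGGG
GGGGGG
GWWWWG
GGRGGG
GGGGGG
GGGGGG
GGGGGG
GGGGGG
After op 2 paint(2,5,R):
GGGGGG
GGGGGG
GWWWWR
GGRGGG
GGGGGG
GGGGGG
GGGGGG
GGGGGG
After op 3 paint(3,1,G):
GGGGGG
GGGGGG
GWWWWR
GGRGGG
GGGGGG
GGGGGG
GGGGGG
GGGGGG
After op 4 paint(1,0,R):
GGGGGG
RGGGGG
GWWWWR
GGRGGG
GGGGGG
GGGGGG
GGGGGG
GGGGGG
After op 5 paint(3,3,K):
GGGGGG
RGGGGG
GWWWWR
GGRKGG
GGGGGG
GGGGGG
GGGGGG
GGGGGG

Answer: GGGGGG
RGGGGG
GWWWWR
GGRKGG
GGGGGG
GGGGGG
GGGGGG
GGGGGG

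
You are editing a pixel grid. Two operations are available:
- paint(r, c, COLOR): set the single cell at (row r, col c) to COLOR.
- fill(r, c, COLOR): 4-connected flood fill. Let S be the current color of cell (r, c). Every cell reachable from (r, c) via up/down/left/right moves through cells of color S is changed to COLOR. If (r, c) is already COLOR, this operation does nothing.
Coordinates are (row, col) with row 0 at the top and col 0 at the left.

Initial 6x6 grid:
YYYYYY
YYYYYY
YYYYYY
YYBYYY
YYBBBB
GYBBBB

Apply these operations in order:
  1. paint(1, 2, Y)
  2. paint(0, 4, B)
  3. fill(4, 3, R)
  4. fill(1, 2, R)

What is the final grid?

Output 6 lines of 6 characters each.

After op 1 paint(1,2,Y):
YYYYYY
YYYYYY
YYYYYY
YYBYYY
YYBBBB
GYBBBB
After op 2 paint(0,4,B):
YYYYBY
YYYYYY
YYYYYY
YYBYYY
YYBBBB
GYBBBB
After op 3 fill(4,3,R) [9 cells changed]:
YYYYBY
YYYYYY
YYYYYY
YYRYYY
YYRRRR
GYRRRR
After op 4 fill(1,2,R) [25 cells changed]:
RRRRBR
RRRRRR
RRRRRR
RRRRRR
RRRRRR
GRRRRR

Answer: RRRRBR
RRRRRR
RRRRRR
RRRRRR
RRRRRR
GRRRRR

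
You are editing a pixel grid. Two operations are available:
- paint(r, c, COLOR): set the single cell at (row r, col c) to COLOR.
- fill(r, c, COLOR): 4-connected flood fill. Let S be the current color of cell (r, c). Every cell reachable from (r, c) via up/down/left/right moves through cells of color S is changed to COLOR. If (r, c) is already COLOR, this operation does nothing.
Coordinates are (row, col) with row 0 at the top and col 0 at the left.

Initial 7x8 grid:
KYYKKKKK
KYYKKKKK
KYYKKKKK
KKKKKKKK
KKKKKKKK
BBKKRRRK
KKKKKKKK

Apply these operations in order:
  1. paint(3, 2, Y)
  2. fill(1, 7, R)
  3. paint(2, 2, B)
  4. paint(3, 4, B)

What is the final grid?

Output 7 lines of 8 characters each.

Answer: RYYRRRRR
RYYRRRRR
RYBRRRRR
RRYRBRRR
RRRRRRRR
BBRRRRRR
RRRRRRRR

Derivation:
After op 1 paint(3,2,Y):
KYYKKKKK
KYYKKKKK
KYYKKKKK
KKYKKKKK
KKKKKKKK
BBKKRRRK
KKKKKKKK
After op 2 fill(1,7,R) [44 cells changed]:
RYYRRRRR
RYYRRRRR
RYYRRRRR
RRYRRRRR
RRRRRRRR
BBRRRRRR
RRRRRRRR
After op 3 paint(2,2,B):
RYYRRRRR
RYYRRRRR
RYBRRRRR
RRYRRRRR
RRRRRRRR
BBRRRRRR
RRRRRRRR
After op 4 paint(3,4,B):
RYYRRRRR
RYYRRRRR
RYBRRRRR
RRYRBRRR
RRRRRRRR
BBRRRRRR
RRRRRRRR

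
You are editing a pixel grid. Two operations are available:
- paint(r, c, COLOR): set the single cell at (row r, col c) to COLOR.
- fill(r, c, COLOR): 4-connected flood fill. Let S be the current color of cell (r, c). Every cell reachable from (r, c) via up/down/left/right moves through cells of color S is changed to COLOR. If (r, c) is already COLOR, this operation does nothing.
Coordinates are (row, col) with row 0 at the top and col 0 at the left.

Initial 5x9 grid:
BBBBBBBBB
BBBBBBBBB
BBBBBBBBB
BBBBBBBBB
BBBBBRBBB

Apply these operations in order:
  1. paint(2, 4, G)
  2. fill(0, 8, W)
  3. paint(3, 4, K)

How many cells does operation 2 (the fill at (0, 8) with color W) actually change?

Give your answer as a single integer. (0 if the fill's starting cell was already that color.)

After op 1 paint(2,4,G):
BBBBBBBBB
BBBBBBBBB
BBBBGBBBB
BBBBBBBBB
BBBBBRBBB
After op 2 fill(0,8,W) [43 cells changed]:
WWWWWWWWW
WWWWWWWWW
WWWWGWWWW
WWWWWWWWW
WWWWWRWWW

Answer: 43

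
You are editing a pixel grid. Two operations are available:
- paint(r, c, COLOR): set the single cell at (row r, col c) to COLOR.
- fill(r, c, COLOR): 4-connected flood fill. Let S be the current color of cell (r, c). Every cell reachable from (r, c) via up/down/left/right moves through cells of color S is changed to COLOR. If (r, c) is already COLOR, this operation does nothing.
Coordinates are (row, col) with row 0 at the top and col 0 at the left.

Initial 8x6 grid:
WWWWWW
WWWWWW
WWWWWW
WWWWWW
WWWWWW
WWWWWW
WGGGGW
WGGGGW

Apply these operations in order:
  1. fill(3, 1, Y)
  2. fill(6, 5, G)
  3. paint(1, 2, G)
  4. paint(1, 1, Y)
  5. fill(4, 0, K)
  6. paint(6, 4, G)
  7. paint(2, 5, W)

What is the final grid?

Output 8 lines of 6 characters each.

Answer: KKKKKK
KYKKKK
KKKKKW
KKKKKK
KKKKKK
KKKKKK
KKKKGK
KKKKKK

Derivation:
After op 1 fill(3,1,Y) [40 cells changed]:
YYYYYY
YYYYYY
YYYYYY
YYYYYY
YYYYYY
YYYYYY
YGGGGY
YGGGGY
After op 2 fill(6,5,G) [40 cells changed]:
GGGGGG
GGGGGG
GGGGGG
GGGGGG
GGGGGG
GGGGGG
GGGGGG
GGGGGG
After op 3 paint(1,2,G):
GGGGGG
GGGGGG
GGGGGG
GGGGGG
GGGGGG
GGGGGG
GGGGGG
GGGGGG
After op 4 paint(1,1,Y):
GGGGGG
GYGGGG
GGGGGG
GGGGGG
GGGGGG
GGGGGG
GGGGGG
GGGGGG
After op 5 fill(4,0,K) [47 cells changed]:
KKKKKK
KYKKKK
KKKKKK
KKKKKK
KKKKKK
KKKKKK
KKKKKK
KKKKKK
After op 6 paint(6,4,G):
KKKKKK
KYKKKK
KKKKKK
KKKKKK
KKKKKK
KKKKKK
KKKKGK
KKKKKK
After op 7 paint(2,5,W):
KKKKKK
KYKKKK
KKKKKW
KKKKKK
KKKKKK
KKKKKK
KKKKGK
KKKKKK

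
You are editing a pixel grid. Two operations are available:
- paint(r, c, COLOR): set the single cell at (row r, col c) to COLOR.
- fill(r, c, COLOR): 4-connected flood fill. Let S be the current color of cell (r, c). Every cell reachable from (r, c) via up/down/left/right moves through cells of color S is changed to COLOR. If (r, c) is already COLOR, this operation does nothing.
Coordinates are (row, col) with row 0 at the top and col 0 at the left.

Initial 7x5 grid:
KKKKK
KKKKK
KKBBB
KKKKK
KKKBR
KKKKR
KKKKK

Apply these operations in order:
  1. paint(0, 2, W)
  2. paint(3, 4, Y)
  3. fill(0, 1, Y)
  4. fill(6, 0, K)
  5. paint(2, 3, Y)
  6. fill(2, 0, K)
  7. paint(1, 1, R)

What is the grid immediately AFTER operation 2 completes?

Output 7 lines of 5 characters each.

Answer: KKWKK
KKKKK
KKBBB
KKKKY
KKKBR
KKKKR
KKKKK

Derivation:
After op 1 paint(0,2,W):
KKWKK
KKKKK
KKBBB
KKKKK
KKKBR
KKKKR
KKKKK
After op 2 paint(3,4,Y):
KKWKK
KKKKK
KKBBB
KKKKY
KKKBR
KKKKR
KKKKK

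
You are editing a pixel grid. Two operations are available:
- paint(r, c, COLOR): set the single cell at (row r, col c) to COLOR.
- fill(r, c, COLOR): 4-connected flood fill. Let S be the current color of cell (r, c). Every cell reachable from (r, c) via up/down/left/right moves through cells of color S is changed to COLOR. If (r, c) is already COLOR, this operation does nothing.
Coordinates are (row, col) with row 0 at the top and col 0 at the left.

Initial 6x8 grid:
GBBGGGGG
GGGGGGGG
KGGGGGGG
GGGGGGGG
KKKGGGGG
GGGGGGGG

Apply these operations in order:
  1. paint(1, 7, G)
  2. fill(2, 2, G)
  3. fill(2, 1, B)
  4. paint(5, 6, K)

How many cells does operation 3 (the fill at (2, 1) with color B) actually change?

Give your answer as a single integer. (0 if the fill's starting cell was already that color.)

After op 1 paint(1,7,G):
GBBGGGGG
GGGGGGGG
KGGGGGGG
GGGGGGGG
KKKGGGGG
GGGGGGGG
After op 2 fill(2,2,G) [0 cells changed]:
GBBGGGGG
GGGGGGGG
KGGGGGGG
GGGGGGGG
KKKGGGGG
GGGGGGGG
After op 3 fill(2,1,B) [42 cells changed]:
BBBBBBBB
BBBBBBBB
KBBBBBBB
BBBBBBBB
KKKBBBBB
BBBBBBBB

Answer: 42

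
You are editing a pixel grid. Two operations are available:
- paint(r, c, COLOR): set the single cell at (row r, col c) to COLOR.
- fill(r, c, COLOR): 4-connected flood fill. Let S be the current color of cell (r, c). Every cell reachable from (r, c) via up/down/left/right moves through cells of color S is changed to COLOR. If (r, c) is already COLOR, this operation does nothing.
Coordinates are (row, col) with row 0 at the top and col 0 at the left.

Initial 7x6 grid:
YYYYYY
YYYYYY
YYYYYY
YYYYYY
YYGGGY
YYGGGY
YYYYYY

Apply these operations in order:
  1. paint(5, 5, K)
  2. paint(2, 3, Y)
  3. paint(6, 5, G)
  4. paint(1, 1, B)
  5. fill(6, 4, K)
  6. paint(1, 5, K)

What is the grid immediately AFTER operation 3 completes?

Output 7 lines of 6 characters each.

After op 1 paint(5,5,K):
YYYYYY
YYYYYY
YYYYYY
YYYYYY
YYGGGY
YYGGGK
YYYYYY
After op 2 paint(2,3,Y):
YYYYYY
YYYYYY
YYYYYY
YYYYYY
YYGGGY
YYGGGK
YYYYYY
After op 3 paint(6,5,G):
YYYYYY
YYYYYY
YYYYYY
YYYYYY
YYGGGY
YYGGGK
YYYYYG

Answer: YYYYYY
YYYYYY
YYYYYY
YYYYYY
YYGGGY
YYGGGK
YYYYYG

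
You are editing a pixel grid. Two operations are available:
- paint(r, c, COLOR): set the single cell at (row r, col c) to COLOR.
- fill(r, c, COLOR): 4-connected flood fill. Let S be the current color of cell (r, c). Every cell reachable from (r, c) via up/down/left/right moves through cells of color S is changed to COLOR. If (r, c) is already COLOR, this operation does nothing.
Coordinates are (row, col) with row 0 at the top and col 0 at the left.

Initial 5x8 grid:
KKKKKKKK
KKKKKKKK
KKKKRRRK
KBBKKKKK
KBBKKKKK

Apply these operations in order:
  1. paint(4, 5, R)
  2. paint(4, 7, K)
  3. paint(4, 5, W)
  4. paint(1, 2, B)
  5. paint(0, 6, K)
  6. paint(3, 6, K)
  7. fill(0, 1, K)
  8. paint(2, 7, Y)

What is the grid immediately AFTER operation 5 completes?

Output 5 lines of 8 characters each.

Answer: KKKKKKKK
KKBKKKKK
KKKKRRRK
KBBKKKKK
KBBKKWKK

Derivation:
After op 1 paint(4,5,R):
KKKKKKKK
KKKKKKKK
KKKKRRRK
KBBKKKKK
KBBKKRKK
After op 2 paint(4,7,K):
KKKKKKKK
KKKKKKKK
KKKKRRRK
KBBKKKKK
KBBKKRKK
After op 3 paint(4,5,W):
KKKKKKKK
KKKKKKKK
KKKKRRRK
KBBKKKKK
KBBKKWKK
After op 4 paint(1,2,B):
KKKKKKKK
KKBKKKKK
KKKKRRRK
KBBKKKKK
KBBKKWKK
After op 5 paint(0,6,K):
KKKKKKKK
KKBKKKKK
KKKKRRRK
KBBKKKKK
KBBKKWKK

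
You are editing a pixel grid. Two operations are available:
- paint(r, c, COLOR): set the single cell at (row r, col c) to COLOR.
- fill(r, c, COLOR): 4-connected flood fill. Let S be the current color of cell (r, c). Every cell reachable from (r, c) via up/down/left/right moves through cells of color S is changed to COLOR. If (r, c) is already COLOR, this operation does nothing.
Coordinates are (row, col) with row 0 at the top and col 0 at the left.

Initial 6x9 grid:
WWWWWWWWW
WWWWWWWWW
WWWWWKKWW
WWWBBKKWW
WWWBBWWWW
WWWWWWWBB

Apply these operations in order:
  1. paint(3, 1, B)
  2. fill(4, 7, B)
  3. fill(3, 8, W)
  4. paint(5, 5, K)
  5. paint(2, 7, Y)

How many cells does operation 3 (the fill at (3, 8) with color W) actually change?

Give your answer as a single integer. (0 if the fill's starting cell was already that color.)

Answer: 50

Derivation:
After op 1 paint(3,1,B):
WWWWWWWWW
WWWWWWWWW
WWWWWKKWW
WBWBBKKWW
WWWBBWWWW
WWWWWWWBB
After op 2 fill(4,7,B) [43 cells changed]:
BBBBBBBBB
BBBBBBBBB
BBBBBKKBB
BBBBBKKBB
BBBBBBBBB
BBBBBBBBB
After op 3 fill(3,8,W) [50 cells changed]:
WWWWWWWWW
WWWWWWWWW
WWWWWKKWW
WWWWWKKWW
WWWWWWWWW
WWWWWWWWW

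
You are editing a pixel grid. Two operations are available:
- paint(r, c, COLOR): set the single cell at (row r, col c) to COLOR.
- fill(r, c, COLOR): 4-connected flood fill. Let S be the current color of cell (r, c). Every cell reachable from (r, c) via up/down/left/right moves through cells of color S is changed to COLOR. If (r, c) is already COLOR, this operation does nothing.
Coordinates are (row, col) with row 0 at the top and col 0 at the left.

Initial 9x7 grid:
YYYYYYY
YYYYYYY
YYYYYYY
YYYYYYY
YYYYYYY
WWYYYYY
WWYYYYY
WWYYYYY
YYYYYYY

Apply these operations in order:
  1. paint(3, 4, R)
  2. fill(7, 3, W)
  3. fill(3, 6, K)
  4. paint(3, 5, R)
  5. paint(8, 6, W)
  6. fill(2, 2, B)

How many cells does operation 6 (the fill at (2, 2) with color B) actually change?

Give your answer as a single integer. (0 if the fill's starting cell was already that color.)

After op 1 paint(3,4,R):
YYYYYYY
YYYYYYY
YYYYYYY
YYYYRYY
YYYYYYY
WWYYYYY
WWYYYYY
WWYYYYY
YYYYYYY
After op 2 fill(7,3,W) [56 cells changed]:
WWWWWWW
WWWWWWW
WWWWWWW
WWWWRWW
WWWWWWW
WWWWWWW
WWWWWWW
WWWWWWW
WWWWWWW
After op 3 fill(3,6,K) [62 cells changed]:
KKKKKKK
KKKKKKK
KKKKKKK
KKKKRKK
KKKKKKK
KKKKKKK
KKKKKKK
KKKKKKK
KKKKKKK
After op 4 paint(3,5,R):
KKKKKKK
KKKKKKK
KKKKKKK
KKKKRRK
KKKKKKK
KKKKKKK
KKKKKKK
KKKKKKK
KKKKKKK
After op 5 paint(8,6,W):
KKKKKKK
KKKKKKK
KKKKKKK
KKKKRRK
KKKKKKK
KKKKKKK
KKKKKKK
KKKKKKK
KKKKKKW
After op 6 fill(2,2,B) [60 cells changed]:
BBBBBBB
BBBBBBB
BBBBBBB
BBBBRRB
BBBBBBB
BBBBBBB
BBBBBBB
BBBBBBB
BBBBBBW

Answer: 60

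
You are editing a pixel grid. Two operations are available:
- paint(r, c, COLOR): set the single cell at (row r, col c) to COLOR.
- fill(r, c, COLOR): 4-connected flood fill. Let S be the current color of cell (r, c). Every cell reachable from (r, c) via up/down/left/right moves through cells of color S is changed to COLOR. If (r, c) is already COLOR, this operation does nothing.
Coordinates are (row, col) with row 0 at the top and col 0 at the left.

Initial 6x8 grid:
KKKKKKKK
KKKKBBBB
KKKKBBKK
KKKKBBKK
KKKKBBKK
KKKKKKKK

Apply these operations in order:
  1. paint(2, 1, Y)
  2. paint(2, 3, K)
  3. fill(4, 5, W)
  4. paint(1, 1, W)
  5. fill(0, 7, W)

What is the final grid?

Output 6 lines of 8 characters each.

Answer: WWWWWWWW
WWWWWWWW
WYWWWWWW
WWWWWWWW
WWWWWWWW
WWWWWWWW

Derivation:
After op 1 paint(2,1,Y):
KKKKKKKK
KKKKBBBB
KYKKBBKK
KKKKBBKK
KKKKBBKK
KKKKKKKK
After op 2 paint(2,3,K):
KKKKKKKK
KKKKBBBB
KYKKBBKK
KKKKBBKK
KKKKBBKK
KKKKKKKK
After op 3 fill(4,5,W) [10 cells changed]:
KKKKKKKK
KKKKWWWW
KYKKWWKK
KKKKWWKK
KKKKWWKK
KKKKKKKK
After op 4 paint(1,1,W):
KKKKKKKK
KWKKWWWW
KYKKWWKK
KKKKWWKK
KKKKWWKK
KKKKKKKK
After op 5 fill(0,7,W) [36 cells changed]:
WWWWWWWW
WWWWWWWW
WYWWWWWW
WWWWWWWW
WWWWWWWW
WWWWWWWW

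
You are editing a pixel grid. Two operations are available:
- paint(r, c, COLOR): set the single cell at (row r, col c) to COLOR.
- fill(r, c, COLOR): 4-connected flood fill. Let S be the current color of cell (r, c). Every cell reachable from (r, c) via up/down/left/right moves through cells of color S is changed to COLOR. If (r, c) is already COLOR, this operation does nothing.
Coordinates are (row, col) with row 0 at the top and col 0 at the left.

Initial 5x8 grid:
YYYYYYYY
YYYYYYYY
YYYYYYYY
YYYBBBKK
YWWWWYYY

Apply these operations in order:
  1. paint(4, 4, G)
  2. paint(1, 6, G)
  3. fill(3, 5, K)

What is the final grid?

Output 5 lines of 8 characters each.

Answer: YYYYYYYY
YYYYYYGY
YYYYYYYY
YYYKKKKK
YWWWGYYY

Derivation:
After op 1 paint(4,4,G):
YYYYYYYY
YYYYYYYY
YYYYYYYY
YYYBBBKK
YWWWGYYY
After op 2 paint(1,6,G):
YYYYYYYY
YYYYYYGY
YYYYYYYY
YYYBBBKK
YWWWGYYY
After op 3 fill(3,5,K) [3 cells changed]:
YYYYYYYY
YYYYYYGY
YYYYYYYY
YYYKKKKK
YWWWGYYY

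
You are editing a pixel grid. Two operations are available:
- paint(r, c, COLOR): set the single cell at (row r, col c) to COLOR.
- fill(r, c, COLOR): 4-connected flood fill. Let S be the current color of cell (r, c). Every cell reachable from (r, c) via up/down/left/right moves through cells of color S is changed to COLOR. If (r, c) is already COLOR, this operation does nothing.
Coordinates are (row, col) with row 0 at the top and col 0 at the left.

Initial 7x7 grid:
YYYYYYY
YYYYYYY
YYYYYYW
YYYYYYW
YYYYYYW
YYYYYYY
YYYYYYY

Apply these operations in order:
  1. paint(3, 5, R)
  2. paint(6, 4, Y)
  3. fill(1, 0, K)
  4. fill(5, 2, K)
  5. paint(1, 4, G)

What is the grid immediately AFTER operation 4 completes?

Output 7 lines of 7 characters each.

After op 1 paint(3,5,R):
YYYYYYY
YYYYYYY
YYYYYYW
YYYYYRW
YYYYYYW
YYYYYYY
YYYYYYY
After op 2 paint(6,4,Y):
YYYYYYY
YYYYYYY
YYYYYYW
YYYYYRW
YYYYYYW
YYYYYYY
YYYYYYY
After op 3 fill(1,0,K) [45 cells changed]:
KKKKKKK
KKKKKKK
KKKKKKW
KKKKKRW
KKKKKKW
KKKKKKK
KKKKKKK
After op 4 fill(5,2,K) [0 cells changed]:
KKKKKKK
KKKKKKK
KKKKKKW
KKKKKRW
KKKKKKW
KKKKKKK
KKKKKKK

Answer: KKKKKKK
KKKKKKK
KKKKKKW
KKKKKRW
KKKKKKW
KKKKKKK
KKKKKKK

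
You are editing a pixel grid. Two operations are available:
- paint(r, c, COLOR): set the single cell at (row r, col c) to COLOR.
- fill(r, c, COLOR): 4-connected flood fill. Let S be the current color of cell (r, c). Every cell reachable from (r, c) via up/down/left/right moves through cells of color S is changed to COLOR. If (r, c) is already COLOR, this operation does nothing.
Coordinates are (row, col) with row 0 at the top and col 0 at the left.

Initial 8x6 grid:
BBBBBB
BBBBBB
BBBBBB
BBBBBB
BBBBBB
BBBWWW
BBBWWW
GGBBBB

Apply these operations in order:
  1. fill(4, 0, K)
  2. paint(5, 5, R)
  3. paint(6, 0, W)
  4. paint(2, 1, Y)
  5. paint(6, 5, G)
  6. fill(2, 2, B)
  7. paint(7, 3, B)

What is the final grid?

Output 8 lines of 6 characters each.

After op 1 fill(4,0,K) [40 cells changed]:
KKKKKK
KKKKKK
KKKKKK
KKKKKK
KKKKKK
KKKWWW
KKKWWW
GGKKKK
After op 2 paint(5,5,R):
KKKKKK
KKKKKK
KKKKKK
KKKKKK
KKKKKK
KKKWWR
KKKWWW
GGKKKK
After op 3 paint(6,0,W):
KKKKKK
KKKKKK
KKKKKK
KKKKKK
KKKKKK
KKKWWR
WKKWWW
GGKKKK
After op 4 paint(2,1,Y):
KKKKKK
KKKKKK
KYKKKK
KKKKKK
KKKKKK
KKKWWR
WKKWWW
GGKKKK
After op 5 paint(6,5,G):
KKKKKK
KKKKKK
KYKKKK
KKKKKK
KKKKKK
KKKWWR
WKKWWG
GGKKKK
After op 6 fill(2,2,B) [38 cells changed]:
BBBBBB
BBBBBB
BYBBBB
BBBBBB
BBBBBB
BBBWWR
WBBWWG
GGBBBB
After op 7 paint(7,3,B):
BBBBBB
BBBBBB
BYBBBB
BBBBBB
BBBBBB
BBBWWR
WBBWWG
GGBBBB

Answer: BBBBBB
BBBBBB
BYBBBB
BBBBBB
BBBBBB
BBBWWR
WBBWWG
GGBBBB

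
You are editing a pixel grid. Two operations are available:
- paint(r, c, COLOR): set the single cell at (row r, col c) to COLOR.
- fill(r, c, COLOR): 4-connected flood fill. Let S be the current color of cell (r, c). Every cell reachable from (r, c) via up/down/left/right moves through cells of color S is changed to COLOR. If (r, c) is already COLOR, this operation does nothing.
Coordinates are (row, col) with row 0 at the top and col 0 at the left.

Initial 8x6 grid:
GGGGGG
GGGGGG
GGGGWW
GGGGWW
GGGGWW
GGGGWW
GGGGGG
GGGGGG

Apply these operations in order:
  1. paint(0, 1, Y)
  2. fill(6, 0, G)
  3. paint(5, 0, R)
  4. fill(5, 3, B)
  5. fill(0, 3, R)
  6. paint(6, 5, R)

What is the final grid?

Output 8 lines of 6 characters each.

After op 1 paint(0,1,Y):
GYGGGG
GGGGGG
GGGGWW
GGGGWW
GGGGWW
GGGGWW
GGGGGG
GGGGGG
After op 2 fill(6,0,G) [0 cells changed]:
GYGGGG
GGGGGG
GGGGWW
GGGGWW
GGGGWW
GGGGWW
GGGGGG
GGGGGG
After op 3 paint(5,0,R):
GYGGGG
GGGGGG
GGGGWW
GGGGWW
GGGGWW
RGGGWW
GGGGGG
GGGGGG
After op 4 fill(5,3,B) [38 cells changed]:
BYBBBB
BBBBBB
BBBBWW
BBBBWW
BBBBWW
RBBBWW
BBBBBB
BBBBBB
After op 5 fill(0,3,R) [38 cells changed]:
RYRRRR
RRRRRR
RRRRWW
RRRRWW
RRRRWW
RRRRWW
RRRRRR
RRRRRR
After op 6 paint(6,5,R):
RYRRRR
RRRRRR
RRRRWW
RRRRWW
RRRRWW
RRRRWW
RRRRRR
RRRRRR

Answer: RYRRRR
RRRRRR
RRRRWW
RRRRWW
RRRRWW
RRRRWW
RRRRRR
RRRRRR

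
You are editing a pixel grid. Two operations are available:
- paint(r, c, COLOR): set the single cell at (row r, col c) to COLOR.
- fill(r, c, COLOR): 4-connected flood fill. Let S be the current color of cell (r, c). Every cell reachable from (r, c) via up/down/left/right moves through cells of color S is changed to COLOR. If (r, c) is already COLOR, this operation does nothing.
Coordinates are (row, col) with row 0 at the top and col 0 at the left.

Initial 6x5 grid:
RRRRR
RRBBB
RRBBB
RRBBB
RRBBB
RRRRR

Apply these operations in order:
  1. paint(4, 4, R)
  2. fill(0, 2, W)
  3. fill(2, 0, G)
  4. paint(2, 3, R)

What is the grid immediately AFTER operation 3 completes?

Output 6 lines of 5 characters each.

Answer: GGGGG
GGBBB
GGBBB
GGBBB
GGBBG
GGGGG

Derivation:
After op 1 paint(4,4,R):
RRRRR
RRBBB
RRBBB
RRBBB
RRBBR
RRRRR
After op 2 fill(0,2,W) [19 cells changed]:
WWWWW
WWBBB
WWBBB
WWBBB
WWBBW
WWWWW
After op 3 fill(2,0,G) [19 cells changed]:
GGGGG
GGBBB
GGBBB
GGBBB
GGBBG
GGGGG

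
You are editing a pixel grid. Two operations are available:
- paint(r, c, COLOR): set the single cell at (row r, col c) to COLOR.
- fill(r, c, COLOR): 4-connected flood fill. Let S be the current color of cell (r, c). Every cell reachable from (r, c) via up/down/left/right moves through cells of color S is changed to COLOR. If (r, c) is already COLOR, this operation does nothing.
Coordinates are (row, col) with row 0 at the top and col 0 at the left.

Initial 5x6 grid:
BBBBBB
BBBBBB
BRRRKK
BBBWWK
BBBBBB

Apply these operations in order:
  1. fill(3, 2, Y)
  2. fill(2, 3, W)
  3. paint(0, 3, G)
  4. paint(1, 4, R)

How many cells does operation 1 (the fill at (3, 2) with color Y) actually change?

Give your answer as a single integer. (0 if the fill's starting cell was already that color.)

After op 1 fill(3,2,Y) [22 cells changed]:
YYYYYY
YYYYYY
YRRRKK
YYYWWK
YYYYYY

Answer: 22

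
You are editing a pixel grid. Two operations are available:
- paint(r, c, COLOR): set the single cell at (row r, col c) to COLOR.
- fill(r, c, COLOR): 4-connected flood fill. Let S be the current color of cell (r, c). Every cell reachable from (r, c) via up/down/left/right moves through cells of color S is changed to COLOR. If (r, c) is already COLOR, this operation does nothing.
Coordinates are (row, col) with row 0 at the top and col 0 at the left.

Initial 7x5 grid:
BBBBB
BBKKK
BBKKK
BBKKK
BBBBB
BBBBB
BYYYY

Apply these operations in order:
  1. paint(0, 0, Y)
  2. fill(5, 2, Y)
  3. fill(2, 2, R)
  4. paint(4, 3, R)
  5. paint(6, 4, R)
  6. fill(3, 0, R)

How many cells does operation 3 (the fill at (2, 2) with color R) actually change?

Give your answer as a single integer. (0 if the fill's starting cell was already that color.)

After op 1 paint(0,0,Y):
YBBBB
BBKKK
BBKKK
BBKKK
BBBBB
BBBBB
BYYYY
After op 2 fill(5,2,Y) [21 cells changed]:
YYYYY
YYKKK
YYKKK
YYKKK
YYYYY
YYYYY
YYYYY
After op 3 fill(2,2,R) [9 cells changed]:
YYYYY
YYRRR
YYRRR
YYRRR
YYYYY
YYYYY
YYYYY

Answer: 9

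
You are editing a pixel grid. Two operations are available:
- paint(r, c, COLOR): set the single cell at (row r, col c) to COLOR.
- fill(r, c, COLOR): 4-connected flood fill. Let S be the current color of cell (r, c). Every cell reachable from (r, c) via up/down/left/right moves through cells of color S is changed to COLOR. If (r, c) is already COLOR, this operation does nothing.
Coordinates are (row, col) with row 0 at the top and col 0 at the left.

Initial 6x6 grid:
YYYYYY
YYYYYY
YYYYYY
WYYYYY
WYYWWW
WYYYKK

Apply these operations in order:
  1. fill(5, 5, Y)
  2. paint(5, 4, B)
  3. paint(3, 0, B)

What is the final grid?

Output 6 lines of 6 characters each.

Answer: YYYYYY
YYYYYY
YYYYYY
BYYYYY
WYYWWW
WYYYBY

Derivation:
After op 1 fill(5,5,Y) [2 cells changed]:
YYYYYY
YYYYYY
YYYYYY
WYYYYY
WYYWWW
WYYYYY
After op 2 paint(5,4,B):
YYYYYY
YYYYYY
YYYYYY
WYYYYY
WYYWWW
WYYYBY
After op 3 paint(3,0,B):
YYYYYY
YYYYYY
YYYYYY
BYYYYY
WYYWWW
WYYYBY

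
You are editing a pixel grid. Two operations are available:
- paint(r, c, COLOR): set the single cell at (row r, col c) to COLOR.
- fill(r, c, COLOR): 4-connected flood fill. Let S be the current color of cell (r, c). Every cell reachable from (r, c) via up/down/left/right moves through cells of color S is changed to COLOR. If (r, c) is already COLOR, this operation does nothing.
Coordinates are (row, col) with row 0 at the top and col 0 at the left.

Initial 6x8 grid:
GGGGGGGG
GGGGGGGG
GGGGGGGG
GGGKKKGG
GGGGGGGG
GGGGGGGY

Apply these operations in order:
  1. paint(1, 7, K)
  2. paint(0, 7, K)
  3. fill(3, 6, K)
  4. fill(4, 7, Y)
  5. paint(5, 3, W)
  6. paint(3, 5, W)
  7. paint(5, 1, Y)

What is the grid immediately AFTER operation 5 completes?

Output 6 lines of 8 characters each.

Answer: YYYYYYYY
YYYYYYYY
YYYYYYYY
YYYYYYYY
YYYYYYYY
YYYWYYYY

Derivation:
After op 1 paint(1,7,K):
GGGGGGGG
GGGGGGGK
GGGGGGGG
GGGKKKGG
GGGGGGGG
GGGGGGGY
After op 2 paint(0,7,K):
GGGGGGGK
GGGGGGGK
GGGGGGGG
GGGKKKGG
GGGGGGGG
GGGGGGGY
After op 3 fill(3,6,K) [42 cells changed]:
KKKKKKKK
KKKKKKKK
KKKKKKKK
KKKKKKKK
KKKKKKKK
KKKKKKKY
After op 4 fill(4,7,Y) [47 cells changed]:
YYYYYYYY
YYYYYYYY
YYYYYYYY
YYYYYYYY
YYYYYYYY
YYYYYYYY
After op 5 paint(5,3,W):
YYYYYYYY
YYYYYYYY
YYYYYYYY
YYYYYYYY
YYYYYYYY
YYYWYYYY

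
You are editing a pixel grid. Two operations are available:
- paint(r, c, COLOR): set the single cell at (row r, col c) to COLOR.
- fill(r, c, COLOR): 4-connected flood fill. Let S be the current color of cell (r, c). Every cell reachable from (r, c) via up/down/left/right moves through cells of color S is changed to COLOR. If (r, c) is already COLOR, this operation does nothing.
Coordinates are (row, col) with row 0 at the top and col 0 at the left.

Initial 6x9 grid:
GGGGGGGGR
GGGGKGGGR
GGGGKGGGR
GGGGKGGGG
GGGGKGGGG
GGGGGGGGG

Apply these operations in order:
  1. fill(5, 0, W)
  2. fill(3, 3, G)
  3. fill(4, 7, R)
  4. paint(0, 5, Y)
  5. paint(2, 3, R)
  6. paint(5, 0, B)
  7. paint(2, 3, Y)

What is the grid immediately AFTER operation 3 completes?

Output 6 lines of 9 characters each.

After op 1 fill(5,0,W) [47 cells changed]:
WWWWWWWWR
WWWWKWWWR
WWWWKWWWR
WWWWKWWWW
WWWWKWWWW
WWWWWWWWW
After op 2 fill(3,3,G) [47 cells changed]:
GGGGGGGGR
GGGGKGGGR
GGGGKGGGR
GGGGKGGGG
GGGGKGGGG
GGGGGGGGG
After op 3 fill(4,7,R) [47 cells changed]:
RRRRRRRRR
RRRRKRRRR
RRRRKRRRR
RRRRKRRRR
RRRRKRRRR
RRRRRRRRR

Answer: RRRRRRRRR
RRRRKRRRR
RRRRKRRRR
RRRRKRRRR
RRRRKRRRR
RRRRRRRRR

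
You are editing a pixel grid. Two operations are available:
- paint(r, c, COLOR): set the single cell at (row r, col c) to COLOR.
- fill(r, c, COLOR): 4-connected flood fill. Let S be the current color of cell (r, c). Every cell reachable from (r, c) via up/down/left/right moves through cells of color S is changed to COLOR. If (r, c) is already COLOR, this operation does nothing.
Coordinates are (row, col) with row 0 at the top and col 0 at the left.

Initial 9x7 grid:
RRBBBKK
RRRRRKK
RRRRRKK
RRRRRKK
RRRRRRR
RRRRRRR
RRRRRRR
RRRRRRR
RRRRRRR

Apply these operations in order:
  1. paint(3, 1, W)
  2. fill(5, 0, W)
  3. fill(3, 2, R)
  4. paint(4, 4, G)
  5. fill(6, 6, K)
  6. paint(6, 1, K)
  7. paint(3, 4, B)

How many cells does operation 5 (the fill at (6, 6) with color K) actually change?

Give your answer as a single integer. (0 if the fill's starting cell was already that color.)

After op 1 paint(3,1,W):
RRBBBKK
RRRRRKK
RRRRRKK
RWRRRKK
RRRRRRR
RRRRRRR
RRRRRRR
RRRRRRR
RRRRRRR
After op 2 fill(5,0,W) [51 cells changed]:
WWBBBKK
WWWWWKK
WWWWWKK
WWWWWKK
WWWWWWW
WWWWWWW
WWWWWWW
WWWWWWW
WWWWWWW
After op 3 fill(3,2,R) [52 cells changed]:
RRBBBKK
RRRRRKK
RRRRRKK
RRRRRKK
RRRRRRR
RRRRRRR
RRRRRRR
RRRRRRR
RRRRRRR
After op 4 paint(4,4,G):
RRBBBKK
RRRRRKK
RRRRRKK
RRRRRKK
RRRRGRR
RRRRRRR
RRRRRRR
RRRRRRR
RRRRRRR
After op 5 fill(6,6,K) [51 cells changed]:
KKBBBKK
KKKKKKK
KKKKKKK
KKKKKKK
KKKKGKK
KKKKKKK
KKKKKKK
KKKKKKK
KKKKKKK

Answer: 51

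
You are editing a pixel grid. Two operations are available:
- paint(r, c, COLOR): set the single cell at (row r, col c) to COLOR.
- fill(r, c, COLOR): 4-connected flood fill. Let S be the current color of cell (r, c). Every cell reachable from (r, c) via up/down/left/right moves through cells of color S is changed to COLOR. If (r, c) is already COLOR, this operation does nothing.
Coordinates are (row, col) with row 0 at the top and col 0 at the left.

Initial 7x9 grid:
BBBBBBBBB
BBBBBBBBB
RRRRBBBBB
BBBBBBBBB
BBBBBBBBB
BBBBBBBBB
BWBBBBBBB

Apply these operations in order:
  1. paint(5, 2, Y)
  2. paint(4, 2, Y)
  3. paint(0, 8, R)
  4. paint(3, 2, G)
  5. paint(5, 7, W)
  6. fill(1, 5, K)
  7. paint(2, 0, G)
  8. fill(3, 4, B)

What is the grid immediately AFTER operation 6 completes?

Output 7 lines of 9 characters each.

After op 1 paint(5,2,Y):
BBBBBBBBB
BBBBBBBBB
RRRRBBBBB
BBBBBBBBB
BBBBBBBBB
BBYBBBBBB
BWBBBBBBB
After op 2 paint(4,2,Y):
BBBBBBBBB
BBBBBBBBB
RRRRBBBBB
BBBBBBBBB
BBYBBBBBB
BBYBBBBBB
BWBBBBBBB
After op 3 paint(0,8,R):
BBBBBBBBR
BBBBBBBBB
RRRRBBBBB
BBBBBBBBB
BBYBBBBBB
BBYBBBBBB
BWBBBBBBB
After op 4 paint(3,2,G):
BBBBBBBBR
BBBBBBBBB
RRRRBBBBB
BBGBBBBBB
BBYBBBBBB
BBYBBBBBB
BWBBBBBBB
After op 5 paint(5,7,W):
BBBBBBBBR
BBBBBBBBB
RRRRBBBBB
BBGBBBBBB
BBYBBBBBB
BBYBBBBWB
BWBBBBBBB
After op 6 fill(1,5,K) [46 cells changed]:
KKKKKKKKR
KKKKKKKKK
RRRRKKKKK
BBGKKKKKK
BBYKKKKKK
BBYKKKKWK
BWKKKKKKK

Answer: KKKKKKKKR
KKKKKKKKK
RRRRKKKKK
BBGKKKKKK
BBYKKKKKK
BBYKKKKWK
BWKKKKKKK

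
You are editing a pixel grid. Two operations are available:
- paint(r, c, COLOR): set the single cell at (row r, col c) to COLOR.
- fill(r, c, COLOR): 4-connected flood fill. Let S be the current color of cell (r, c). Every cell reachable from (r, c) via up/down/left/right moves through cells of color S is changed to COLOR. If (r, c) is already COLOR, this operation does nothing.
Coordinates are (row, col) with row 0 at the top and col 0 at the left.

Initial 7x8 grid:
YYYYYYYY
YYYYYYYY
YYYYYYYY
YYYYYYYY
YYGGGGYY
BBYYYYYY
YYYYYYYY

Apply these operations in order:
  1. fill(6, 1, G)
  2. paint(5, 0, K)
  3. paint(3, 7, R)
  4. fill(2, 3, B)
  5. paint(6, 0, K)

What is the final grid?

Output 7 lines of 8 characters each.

After op 1 fill(6,1,G) [50 cells changed]:
GGGGGGGG
GGGGGGGG
GGGGGGGG
GGGGGGGG
GGGGGGGG
BBGGGGGG
GGGGGGGG
After op 2 paint(5,0,K):
GGGGGGGG
GGGGGGGG
GGGGGGGG
GGGGGGGG
GGGGGGGG
KBGGGGGG
GGGGGGGG
After op 3 paint(3,7,R):
GGGGGGGG
GGGGGGGG
GGGGGGGG
GGGGGGGR
GGGGGGGG
KBGGGGGG
GGGGGGGG
After op 4 fill(2,3,B) [53 cells changed]:
BBBBBBBB
BBBBBBBB
BBBBBBBB
BBBBBBBR
BBBBBBBB
KBBBBBBB
BBBBBBBB
After op 5 paint(6,0,K):
BBBBBBBB
BBBBBBBB
BBBBBBBB
BBBBBBBR
BBBBBBBB
KBBBBBBB
KBBBBBBB

Answer: BBBBBBBB
BBBBBBBB
BBBBBBBB
BBBBBBBR
BBBBBBBB
KBBBBBBB
KBBBBBBB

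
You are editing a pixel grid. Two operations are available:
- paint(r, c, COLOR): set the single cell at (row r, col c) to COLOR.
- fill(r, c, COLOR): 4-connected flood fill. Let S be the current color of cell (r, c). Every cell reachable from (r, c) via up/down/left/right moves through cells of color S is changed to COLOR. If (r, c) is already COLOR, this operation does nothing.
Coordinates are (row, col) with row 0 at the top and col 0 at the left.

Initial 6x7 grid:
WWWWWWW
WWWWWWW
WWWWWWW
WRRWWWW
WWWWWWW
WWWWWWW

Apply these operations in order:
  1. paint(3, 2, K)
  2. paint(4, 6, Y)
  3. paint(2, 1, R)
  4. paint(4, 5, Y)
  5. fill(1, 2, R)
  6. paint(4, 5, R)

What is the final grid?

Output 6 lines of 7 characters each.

After op 1 paint(3,2,K):
WWWWWWW
WWWWWWW
WWWWWWW
WRKWWWW
WWWWWWW
WWWWWWW
After op 2 paint(4,6,Y):
WWWWWWW
WWWWWWW
WWWWWWW
WRKWWWW
WWWWWWY
WWWWWWW
After op 3 paint(2,1,R):
WWWWWWW
WWWWWWW
WRWWWWW
WRKWWWW
WWWWWWY
WWWWWWW
After op 4 paint(4,5,Y):
WWWWWWW
WWWWWWW
WRWWWWW
WRKWWWW
WWWWWYY
WWWWWWW
After op 5 fill(1,2,R) [37 cells changed]:
RRRRRRR
RRRRRRR
RRRRRRR
RRKRRRR
RRRRRYY
RRRRRRR
After op 6 paint(4,5,R):
RRRRRRR
RRRRRRR
RRRRRRR
RRKRRRR
RRRRRRY
RRRRRRR

Answer: RRRRRRR
RRRRRRR
RRRRRRR
RRKRRRR
RRRRRRY
RRRRRRR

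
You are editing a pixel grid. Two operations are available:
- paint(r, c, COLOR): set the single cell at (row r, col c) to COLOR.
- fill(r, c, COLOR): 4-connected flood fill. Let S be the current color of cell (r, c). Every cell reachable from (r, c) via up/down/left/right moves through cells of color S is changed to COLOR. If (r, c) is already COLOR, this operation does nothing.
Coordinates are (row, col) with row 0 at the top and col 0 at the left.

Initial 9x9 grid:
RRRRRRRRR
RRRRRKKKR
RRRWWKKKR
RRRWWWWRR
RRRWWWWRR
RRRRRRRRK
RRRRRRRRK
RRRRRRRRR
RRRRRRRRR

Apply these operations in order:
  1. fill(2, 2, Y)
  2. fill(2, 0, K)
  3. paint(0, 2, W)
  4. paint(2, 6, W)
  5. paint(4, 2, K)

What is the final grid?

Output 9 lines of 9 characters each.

After op 1 fill(2,2,Y) [63 cells changed]:
YYYYYYYYY
YYYYYKKKY
YYYWWKKKY
YYYWWWWYY
YYYWWWWYY
YYYYYYYYK
YYYYYYYYK
YYYYYYYYY
YYYYYYYYY
After op 2 fill(2,0,K) [63 cells changed]:
KKKKKKKKK
KKKKKKKKK
KKKWWKKKK
KKKWWWWKK
KKKWWWWKK
KKKKKKKKK
KKKKKKKKK
KKKKKKKKK
KKKKKKKKK
After op 3 paint(0,2,W):
KKWKKKKKK
KKKKKKKKK
KKKWWKKKK
KKKWWWWKK
KKKWWWWKK
KKKKKKKKK
KKKKKKKKK
KKKKKKKKK
KKKKKKKKK
After op 4 paint(2,6,W):
KKWKKKKKK
KKKKKKKKK
KKKWWKWKK
KKKWWWWKK
KKKWWWWKK
KKKKKKKKK
KKKKKKKKK
KKKKKKKKK
KKKKKKKKK
After op 5 paint(4,2,K):
KKWKKKKKK
KKKKKKKKK
KKKWWKWKK
KKKWWWWKK
KKKWWWWKK
KKKKKKKKK
KKKKKKKKK
KKKKKKKKK
KKKKKKKKK

Answer: KKWKKKKKK
KKKKKKKKK
KKKWWKWKK
KKKWWWWKK
KKKWWWWKK
KKKKKKKKK
KKKKKKKKK
KKKKKKKKK
KKKKKKKKK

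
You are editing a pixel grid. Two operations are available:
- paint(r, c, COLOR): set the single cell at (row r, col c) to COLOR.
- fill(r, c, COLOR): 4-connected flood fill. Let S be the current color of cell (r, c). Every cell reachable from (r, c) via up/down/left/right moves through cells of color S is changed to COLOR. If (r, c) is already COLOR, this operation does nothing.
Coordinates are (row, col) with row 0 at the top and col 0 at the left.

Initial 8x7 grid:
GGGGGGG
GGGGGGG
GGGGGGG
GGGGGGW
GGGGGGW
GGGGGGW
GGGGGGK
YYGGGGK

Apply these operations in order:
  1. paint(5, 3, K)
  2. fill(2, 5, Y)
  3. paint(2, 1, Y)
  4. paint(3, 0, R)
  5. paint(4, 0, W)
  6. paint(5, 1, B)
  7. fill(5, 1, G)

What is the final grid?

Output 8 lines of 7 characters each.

After op 1 paint(5,3,K):
GGGGGGG
GGGGGGG
GGGGGGG
GGGGGGW
GGGGGGW
GGGKGGW
GGGGGGK
YYGGGGK
After op 2 fill(2,5,Y) [48 cells changed]:
YYYYYYY
YYYYYYY
YYYYYYY
YYYYYYW
YYYYYYW
YYYKYYW
YYYYYYK
YYYYYYK
After op 3 paint(2,1,Y):
YYYYYYY
YYYYYYY
YYYYYYY
YYYYYYW
YYYYYYW
YYYKYYW
YYYYYYK
YYYYYYK
After op 4 paint(3,0,R):
YYYYYYY
YYYYYYY
YYYYYYY
RYYYYYW
YYYYYYW
YYYKYYW
YYYYYYK
YYYYYYK
After op 5 paint(4,0,W):
YYYYYYY
YYYYYYY
YYYYYYY
RYYYYYW
WYYYYYW
YYYKYYW
YYYYYYK
YYYYYYK
After op 6 paint(5,1,B):
YYYYYYY
YYYYYYY
YYYYYYY
RYYYYYW
WYYYYYW
YBYKYYW
YYYYYYK
YYYYYYK
After op 7 fill(5,1,G) [1 cells changed]:
YYYYYYY
YYYYYYY
YYYYYYY
RYYYYYW
WYYYYYW
YGYKYYW
YYYYYYK
YYYYYYK

Answer: YYYYYYY
YYYYYYY
YYYYYYY
RYYYYYW
WYYYYYW
YGYKYYW
YYYYYYK
YYYYYYK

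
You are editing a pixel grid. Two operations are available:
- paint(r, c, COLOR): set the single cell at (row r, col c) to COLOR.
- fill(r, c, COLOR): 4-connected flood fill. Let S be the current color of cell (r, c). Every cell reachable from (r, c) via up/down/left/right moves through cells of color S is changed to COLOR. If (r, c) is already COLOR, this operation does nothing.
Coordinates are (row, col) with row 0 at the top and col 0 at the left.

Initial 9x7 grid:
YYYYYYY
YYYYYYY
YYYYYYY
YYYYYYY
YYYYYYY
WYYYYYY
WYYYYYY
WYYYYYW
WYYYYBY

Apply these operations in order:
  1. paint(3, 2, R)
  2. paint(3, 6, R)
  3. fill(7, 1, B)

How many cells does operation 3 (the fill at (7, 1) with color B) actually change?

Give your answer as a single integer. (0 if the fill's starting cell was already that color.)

Answer: 54

Derivation:
After op 1 paint(3,2,R):
YYYYYYY
YYYYYYY
YYYYYYY
YYRYYYY
YYYYYYY
WYYYYYY
WYYYYYY
WYYYYYW
WYYYYBY
After op 2 paint(3,6,R):
YYYYYYY
YYYYYYY
YYYYYYY
YYRYYYR
YYYYYYY
WYYYYYY
WYYYYYY
WYYYYYW
WYYYYBY
After op 3 fill(7,1,B) [54 cells changed]:
BBBBBBB
BBBBBBB
BBBBBBB
BBRBBBR
BBBBBBB
WBBBBBB
WBBBBBB
WBBBBBW
WBBBBBY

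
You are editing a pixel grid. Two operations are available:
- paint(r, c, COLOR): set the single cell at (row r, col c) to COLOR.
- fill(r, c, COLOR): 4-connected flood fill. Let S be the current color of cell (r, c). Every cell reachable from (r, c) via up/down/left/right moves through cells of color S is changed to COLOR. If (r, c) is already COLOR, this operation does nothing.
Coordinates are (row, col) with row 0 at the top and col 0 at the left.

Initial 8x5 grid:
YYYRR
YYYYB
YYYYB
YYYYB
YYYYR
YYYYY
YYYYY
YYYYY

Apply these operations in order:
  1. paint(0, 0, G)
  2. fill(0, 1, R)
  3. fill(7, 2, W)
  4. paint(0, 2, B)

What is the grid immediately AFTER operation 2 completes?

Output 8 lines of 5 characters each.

After op 1 paint(0,0,G):
GYYRR
YYYYB
YYYYB
YYYYB
YYYYR
YYYYY
YYYYY
YYYYY
After op 2 fill(0,1,R) [33 cells changed]:
GRRRR
RRRRB
RRRRB
RRRRB
RRRRR
RRRRR
RRRRR
RRRRR

Answer: GRRRR
RRRRB
RRRRB
RRRRB
RRRRR
RRRRR
RRRRR
RRRRR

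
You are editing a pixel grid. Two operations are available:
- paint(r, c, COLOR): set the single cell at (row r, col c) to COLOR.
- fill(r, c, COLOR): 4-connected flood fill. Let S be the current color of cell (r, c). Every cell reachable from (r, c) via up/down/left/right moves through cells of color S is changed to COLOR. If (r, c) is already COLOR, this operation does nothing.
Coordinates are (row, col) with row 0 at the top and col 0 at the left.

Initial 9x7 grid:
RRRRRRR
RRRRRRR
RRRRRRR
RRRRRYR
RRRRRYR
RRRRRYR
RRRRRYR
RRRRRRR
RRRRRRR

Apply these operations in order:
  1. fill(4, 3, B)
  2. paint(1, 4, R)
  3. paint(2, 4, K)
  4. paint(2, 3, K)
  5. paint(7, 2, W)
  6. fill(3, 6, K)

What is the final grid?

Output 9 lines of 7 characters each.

After op 1 fill(4,3,B) [59 cells changed]:
BBBBBBB
BBBBBBB
BBBBBBB
BBBBBYB
BBBBBYB
BBBBBYB
BBBBBYB
BBBBBBB
BBBBBBB
After op 2 paint(1,4,R):
BBBBBBB
BBBBRBB
BBBBBBB
BBBBBYB
BBBBBYB
BBBBBYB
BBBBBYB
BBBBBBB
BBBBBBB
After op 3 paint(2,4,K):
BBBBBBB
BBBBRBB
BBBBKBB
BBBBBYB
BBBBBYB
BBBBBYB
BBBBBYB
BBBBBBB
BBBBBBB
After op 4 paint(2,3,K):
BBBBBBB
BBBBRBB
BBBKKBB
BBBBBYB
BBBBBYB
BBBBBYB
BBBBBYB
BBBBBBB
BBBBBBB
After op 5 paint(7,2,W):
BBBBBBB
BBBBRBB
BBBKKBB
BBBBBYB
BBBBBYB
BBBBBYB
BBBBBYB
BBWBBBB
BBBBBBB
After op 6 fill(3,6,K) [55 cells changed]:
KKKKKKK
KKKKRKK
KKKKKKK
KKKKKYK
KKKKKYK
KKKKKYK
KKKKKYK
KKWKKKK
KKKKKKK

Answer: KKKKKKK
KKKKRKK
KKKKKKK
KKKKKYK
KKKKKYK
KKKKKYK
KKKKKYK
KKWKKKK
KKKKKKK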